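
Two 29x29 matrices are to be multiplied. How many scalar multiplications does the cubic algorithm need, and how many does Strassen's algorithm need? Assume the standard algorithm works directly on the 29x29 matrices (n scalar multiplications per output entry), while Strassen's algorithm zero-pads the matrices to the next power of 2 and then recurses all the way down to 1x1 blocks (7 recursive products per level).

Matrix multiplication for 29x29 matrices:

Strassen's algorithm requires power-of-2 dimensions. Pad 29x29 to 32x32 (next power of 2).

Standard algorithm: 29^3 = 24389 multiplications
Strassen's algorithm: 7^(log2(32)) = 7^5 = 16807 multiplications
Savings: 24389 - 16807 = 7582 multiplications

Standard: 24389 multiplications (29^3). Strassen: 16807 multiplications (7^5, after padding to 32x32). Strassen reduces 8 recursive multiplications to 7 at each level.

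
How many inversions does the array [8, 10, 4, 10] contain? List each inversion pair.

Finding inversions in [8, 10, 4, 10]:

(0, 2): arr[0]=8 > arr[2]=4
(1, 2): arr[1]=10 > arr[2]=4

Total inversions: 2

The array has 2 inversion(s): (0,2), (1,2). Each pair (i,j) satisfies i < j and arr[i] > arr[j].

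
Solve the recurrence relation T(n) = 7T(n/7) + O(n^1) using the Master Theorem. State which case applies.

Master Theorem for T(n) = 7T(n/7) + O(n^1):

a = 7, b = 7, c = 1
log_b(a) = log_7(7) = 1.0000

Case 2: c = 1 = log_7(7) = 1.0000
T(n) = O(n^1 log n) = O(n log n)

For T(n) = 7T(n/7) + O(n^1): log_7(7) = 1.0000. This is Case 2 of the Master Theorem (c = log_b(a), equal work at all levels), giving O(n log n).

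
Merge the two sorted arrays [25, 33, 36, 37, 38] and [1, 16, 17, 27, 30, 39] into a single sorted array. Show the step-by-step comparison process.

Merging process:

Compare 25 vs 1: take 1 from right. Merged: [1]
Compare 25 vs 16: take 16 from right. Merged: [1, 16]
Compare 25 vs 17: take 17 from right. Merged: [1, 16, 17]
Compare 25 vs 27: take 25 from left. Merged: [1, 16, 17, 25]
Compare 33 vs 27: take 27 from right. Merged: [1, 16, 17, 25, 27]
Compare 33 vs 30: take 30 from right. Merged: [1, 16, 17, 25, 27, 30]
Compare 33 vs 39: take 33 from left. Merged: [1, 16, 17, 25, 27, 30, 33]
Compare 36 vs 39: take 36 from left. Merged: [1, 16, 17, 25, 27, 30, 33, 36]
Compare 37 vs 39: take 37 from left. Merged: [1, 16, 17, 25, 27, 30, 33, 36, 37]
Compare 38 vs 39: take 38 from left. Merged: [1, 16, 17, 25, 27, 30, 33, 36, 37, 38]
Append remaining from right: [39]. Merged: [1, 16, 17, 25, 27, 30, 33, 36, 37, 38, 39]

Final merged array: [1, 16, 17, 25, 27, 30, 33, 36, 37, 38, 39]
Total comparisons: 10

The merged array is [1, 16, 17, 25, 27, 30, 33, 36, 37, 38, 39], requiring 10 comparisons. The merge step runs in O(n) time where n is the total number of elements.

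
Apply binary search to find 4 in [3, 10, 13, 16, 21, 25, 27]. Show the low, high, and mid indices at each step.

Binary search for 4 in [3, 10, 13, 16, 21, 25, 27]:

lo=0, hi=6, mid=3, arr[mid]=16 -> 16 > 4, search left half
lo=0, hi=2, mid=1, arr[mid]=10 -> 10 > 4, search left half
lo=0, hi=0, mid=0, arr[mid]=3 -> 3 < 4, search right half
lo=1 > hi=0, target 4 not found

Binary search determines that 4 is not in the array after 3 comparisons. The search space was exhausted without finding the target.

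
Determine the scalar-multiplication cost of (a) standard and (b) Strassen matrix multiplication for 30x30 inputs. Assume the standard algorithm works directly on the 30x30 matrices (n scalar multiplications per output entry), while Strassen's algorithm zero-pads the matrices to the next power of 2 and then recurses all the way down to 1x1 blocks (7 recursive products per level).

Matrix multiplication for 30x30 matrices:

Strassen's algorithm requires power-of-2 dimensions. Pad 30x30 to 32x32 (next power of 2).

Standard algorithm: 30^3 = 27000 multiplications
Strassen's algorithm: 7^(log2(32)) = 7^5 = 16807 multiplications
Savings: 27000 - 16807 = 10193 multiplications

Standard: 27000 multiplications (30^3). Strassen: 16807 multiplications (7^5, after padding to 32x32). Strassen reduces 8 recursive multiplications to 7 at each level.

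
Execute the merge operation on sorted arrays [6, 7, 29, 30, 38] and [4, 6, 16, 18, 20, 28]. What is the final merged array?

Merging process:

Compare 6 vs 4: take 4 from right. Merged: [4]
Compare 6 vs 6: take 6 from left. Merged: [4, 6]
Compare 7 vs 6: take 6 from right. Merged: [4, 6, 6]
Compare 7 vs 16: take 7 from left. Merged: [4, 6, 6, 7]
Compare 29 vs 16: take 16 from right. Merged: [4, 6, 6, 7, 16]
Compare 29 vs 18: take 18 from right. Merged: [4, 6, 6, 7, 16, 18]
Compare 29 vs 20: take 20 from right. Merged: [4, 6, 6, 7, 16, 18, 20]
Compare 29 vs 28: take 28 from right. Merged: [4, 6, 6, 7, 16, 18, 20, 28]
Append remaining from left: [29, 30, 38]. Merged: [4, 6, 6, 7, 16, 18, 20, 28, 29, 30, 38]

Final merged array: [4, 6, 6, 7, 16, 18, 20, 28, 29, 30, 38]
Total comparisons: 8

The merged array is [4, 6, 6, 7, 16, 18, 20, 28, 29, 30, 38], requiring 8 comparisons. The merge step runs in O(n) time where n is the total number of elements.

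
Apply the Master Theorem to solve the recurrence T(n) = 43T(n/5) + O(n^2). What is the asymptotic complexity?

Master Theorem for T(n) = 43T(n/5) + O(n^2):

a = 43, b = 5, c = 2
log_b(a) = log_5(43) = 2.3370

Case 1: c = 2 < log_5(43) = 2.3370
T(n) = O(n^(log_5 43))

For T(n) = 43T(n/5) + O(n^2): log_5(43) = 2.3370. This is Case 1 of the Master Theorem (c < log_b(a), work dominated by leaves), giving O(n^(log_5 43)).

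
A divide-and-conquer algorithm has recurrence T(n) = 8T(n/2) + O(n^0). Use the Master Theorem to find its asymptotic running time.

Master Theorem for T(n) = 8T(n/2) + O(n^0):

a = 8, b = 2, c = 0
log_b(a) = log_2(8) = 3.0000

Case 1: c = 0 < log_2(8) = 3.0000
T(n) = O(n^(log_2 8)) = O(n^3)

For T(n) = 8T(n/2) + O(n^0): log_2(8) = 3.0000. This is Case 1 of the Master Theorem (c < log_b(a), work dominated by leaves), giving O(n^3).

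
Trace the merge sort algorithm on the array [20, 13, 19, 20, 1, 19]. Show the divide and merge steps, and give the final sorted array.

Merge sort trace:

Split: [20, 13, 19, 20, 1, 19] -> [20, 13, 19] and [20, 1, 19]
  Split: [20, 13, 19] -> [20] and [13, 19]
    Split: [13, 19] -> [13] and [19]
    Merge: [13] + [19] -> [13, 19]
  Merge: [20] + [13, 19] -> [13, 19, 20]
  Split: [20, 1, 19] -> [20] and [1, 19]
    Split: [1, 19] -> [1] and [19]
    Merge: [1] + [19] -> [1, 19]
  Merge: [20] + [1, 19] -> [1, 19, 20]
Merge: [13, 19, 20] + [1, 19, 20] -> [1, 13, 19, 19, 20, 20]

Final sorted array: [1, 13, 19, 19, 20, 20]

The merge sort proceeds by recursively splitting the array and merging sorted halves.
After all merges, the sorted array is [1, 13, 19, 19, 20, 20].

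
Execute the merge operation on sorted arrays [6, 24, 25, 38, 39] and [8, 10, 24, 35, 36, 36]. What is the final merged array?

Merging process:

Compare 6 vs 8: take 6 from left. Merged: [6]
Compare 24 vs 8: take 8 from right. Merged: [6, 8]
Compare 24 vs 10: take 10 from right. Merged: [6, 8, 10]
Compare 24 vs 24: take 24 from left. Merged: [6, 8, 10, 24]
Compare 25 vs 24: take 24 from right. Merged: [6, 8, 10, 24, 24]
Compare 25 vs 35: take 25 from left. Merged: [6, 8, 10, 24, 24, 25]
Compare 38 vs 35: take 35 from right. Merged: [6, 8, 10, 24, 24, 25, 35]
Compare 38 vs 36: take 36 from right. Merged: [6, 8, 10, 24, 24, 25, 35, 36]
Compare 38 vs 36: take 36 from right. Merged: [6, 8, 10, 24, 24, 25, 35, 36, 36]
Append remaining from left: [38, 39]. Merged: [6, 8, 10, 24, 24, 25, 35, 36, 36, 38, 39]

Final merged array: [6, 8, 10, 24, 24, 25, 35, 36, 36, 38, 39]
Total comparisons: 9

The merged array is [6, 8, 10, 24, 24, 25, 35, 36, 36, 38, 39], requiring 9 comparisons. The merge step runs in O(n) time where n is the total number of elements.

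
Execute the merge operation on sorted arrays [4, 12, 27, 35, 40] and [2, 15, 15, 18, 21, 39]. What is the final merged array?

Merging process:

Compare 4 vs 2: take 2 from right. Merged: [2]
Compare 4 vs 15: take 4 from left. Merged: [2, 4]
Compare 12 vs 15: take 12 from left. Merged: [2, 4, 12]
Compare 27 vs 15: take 15 from right. Merged: [2, 4, 12, 15]
Compare 27 vs 15: take 15 from right. Merged: [2, 4, 12, 15, 15]
Compare 27 vs 18: take 18 from right. Merged: [2, 4, 12, 15, 15, 18]
Compare 27 vs 21: take 21 from right. Merged: [2, 4, 12, 15, 15, 18, 21]
Compare 27 vs 39: take 27 from left. Merged: [2, 4, 12, 15, 15, 18, 21, 27]
Compare 35 vs 39: take 35 from left. Merged: [2, 4, 12, 15, 15, 18, 21, 27, 35]
Compare 40 vs 39: take 39 from right. Merged: [2, 4, 12, 15, 15, 18, 21, 27, 35, 39]
Append remaining from left: [40]. Merged: [2, 4, 12, 15, 15, 18, 21, 27, 35, 39, 40]

Final merged array: [2, 4, 12, 15, 15, 18, 21, 27, 35, 39, 40]
Total comparisons: 10

The merged array is [2, 4, 12, 15, 15, 18, 21, 27, 35, 39, 40], requiring 10 comparisons. The merge step runs in O(n) time where n is the total number of elements.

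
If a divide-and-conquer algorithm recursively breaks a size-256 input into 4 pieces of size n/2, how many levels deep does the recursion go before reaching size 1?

For divide and conquer with division factor 2:

Problem sizes at each level:
Level 0: 256
Level 1: 128
Level 2: 64
Level 3: 32
Level 4: 16
Level 5: 8
Level 6: 4
Level 7: 2
Level 8: 1

The root is level 0 and the size-1 base case is level 8 (the tree spans levels 0 through 8, i.e. 9 levels counting the root), so the depth is the number of divisions: log_2(256) = 8

The recursion tree depth is log_2(256) = 8. At each level, the problem size is divided by 2, so it takes 8 divisions to reduce to a base case of size 1. The algorithm makes 4 recursive calls at each level.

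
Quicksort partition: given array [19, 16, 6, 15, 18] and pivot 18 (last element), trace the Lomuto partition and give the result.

Lomuto partition with pivot = 18:

Initial array: [19, 16, 6, 15, 18]

arr[0]=19 > 18: no swap
arr[1]=16 <= 18: swap with position 0, array becomes [16, 19, 6, 15, 18]
arr[2]=6 <= 18: swap with position 1, array becomes [16, 6, 19, 15, 18]
arr[3]=15 <= 18: swap with position 2, array becomes [16, 6, 15, 19, 18]

Place pivot at position 3: [16, 6, 15, 18, 19]
Pivot position: 3

After partitioning with pivot 18, the array becomes [16, 6, 15, 18, 19]. The pivot is placed at index 3. All elements to the left of the pivot are <= 18, and all elements to the right are > 18.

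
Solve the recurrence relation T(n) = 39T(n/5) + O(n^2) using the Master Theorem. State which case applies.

Master Theorem for T(n) = 39T(n/5) + O(n^2):

a = 39, b = 5, c = 2
log_b(a) = log_5(39) = 2.2763

Case 1: c = 2 < log_5(39) = 2.2763
T(n) = O(n^(log_5 39))

For T(n) = 39T(n/5) + O(n^2): log_5(39) = 2.2763. This is Case 1 of the Master Theorem (c < log_b(a), work dominated by leaves), giving O(n^(log_5 39)).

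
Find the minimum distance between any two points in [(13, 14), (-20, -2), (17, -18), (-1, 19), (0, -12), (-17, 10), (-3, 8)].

Computing all pairwise distances among 7 points:

d((13, 14), (-20, -2)) = 36.6742
d((13, 14), (17, -18)) = 32.249
d((13, 14), (-1, 19)) = 14.8661
d((13, 14), (0, -12)) = 29.0689
d((13, 14), (-17, 10)) = 30.2655
d((13, 14), (-3, 8)) = 17.088
d((-20, -2), (17, -18)) = 40.3113
d((-20, -2), (-1, 19)) = 28.3196
d((-20, -2), (0, -12)) = 22.3607
d((-20, -2), (-17, 10)) = 12.3693
d((-20, -2), (-3, 8)) = 19.7231
d((17, -18), (-1, 19)) = 41.1461
d((17, -18), (0, -12)) = 18.0278
d((17, -18), (-17, 10)) = 44.0454
d((17, -18), (-3, 8)) = 32.8024
d((-1, 19), (0, -12)) = 31.0161
d((-1, 19), (-17, 10)) = 18.3576
d((-1, 19), (-3, 8)) = 11.1803 <-- minimum
d((0, -12), (-17, 10)) = 27.8029
d((0, -12), (-3, 8)) = 20.2237
d((-17, 10), (-3, 8)) = 14.1421

Closest pair: (-1, 19) and (-3, 8) with distance 11.1803

The closest pair is (-1, 19) and (-3, 8) with Euclidean distance 11.1803. For 7 points, brute-force pairwise comparison is shown above. For large n, the divide-and-conquer algorithm (sort by x, recurse on halves, check the dividing strip) achieves O(n log n).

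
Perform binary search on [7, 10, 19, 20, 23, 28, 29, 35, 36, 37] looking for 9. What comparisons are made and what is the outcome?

Binary search for 9 in [7, 10, 19, 20, 23, 28, 29, 35, 36, 37]:

lo=0, hi=9, mid=4, arr[mid]=23 -> 23 > 9, search left half
lo=0, hi=3, mid=1, arr[mid]=10 -> 10 > 9, search left half
lo=0, hi=0, mid=0, arr[mid]=7 -> 7 < 9, search right half
lo=1 > hi=0, target 9 not found

Binary search determines that 9 is not in the array after 3 comparisons. The search space was exhausted without finding the target.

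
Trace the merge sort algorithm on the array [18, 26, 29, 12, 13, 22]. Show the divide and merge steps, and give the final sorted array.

Merge sort trace:

Split: [18, 26, 29, 12, 13, 22] -> [18, 26, 29] and [12, 13, 22]
  Split: [18, 26, 29] -> [18] and [26, 29]
    Split: [26, 29] -> [26] and [29]
    Merge: [26] + [29] -> [26, 29]
  Merge: [18] + [26, 29] -> [18, 26, 29]
  Split: [12, 13, 22] -> [12] and [13, 22]
    Split: [13, 22] -> [13] and [22]
    Merge: [13] + [22] -> [13, 22]
  Merge: [12] + [13, 22] -> [12, 13, 22]
Merge: [18, 26, 29] + [12, 13, 22] -> [12, 13, 18, 22, 26, 29]

Final sorted array: [12, 13, 18, 22, 26, 29]

The merge sort proceeds by recursively splitting the array and merging sorted halves.
After all merges, the sorted array is [12, 13, 18, 22, 26, 29].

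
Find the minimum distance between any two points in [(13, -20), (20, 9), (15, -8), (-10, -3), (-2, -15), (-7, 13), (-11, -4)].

Computing all pairwise distances among 7 points:

d((13, -20), (20, 9)) = 29.8329
d((13, -20), (15, -8)) = 12.1655
d((13, -20), (-10, -3)) = 28.6007
d((13, -20), (-2, -15)) = 15.8114
d((13, -20), (-7, 13)) = 38.5876
d((13, -20), (-11, -4)) = 28.8444
d((20, 9), (15, -8)) = 17.72
d((20, 9), (-10, -3)) = 32.311
d((20, 9), (-2, -15)) = 32.5576
d((20, 9), (-7, 13)) = 27.2947
d((20, 9), (-11, -4)) = 33.6155
d((15, -8), (-10, -3)) = 25.4951
d((15, -8), (-2, -15)) = 18.3848
d((15, -8), (-7, 13)) = 30.4138
d((15, -8), (-11, -4)) = 26.3059
d((-10, -3), (-2, -15)) = 14.4222
d((-10, -3), (-7, 13)) = 16.2788
d((-10, -3), (-11, -4)) = 1.4142 <-- minimum
d((-2, -15), (-7, 13)) = 28.4429
d((-2, -15), (-11, -4)) = 14.2127
d((-7, 13), (-11, -4)) = 17.4642

Closest pair: (-10, -3) and (-11, -4) with distance 1.4142

The closest pair is (-10, -3) and (-11, -4) with Euclidean distance 1.4142. For 7 points, brute-force pairwise comparison is shown above. For large n, the divide-and-conquer algorithm (sort by x, recurse on halves, check the dividing strip) achieves O(n log n).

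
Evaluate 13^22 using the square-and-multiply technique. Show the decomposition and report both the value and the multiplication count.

Computing 13^22 by squaring (build up from 13^1; each line after the first costs one multiplication):

13^1 = 13
13^2 = (13^1)^2 = 13^2 = 169
13^4 = (13^2)^2 = 169^2 = 28561
13^5 = 13 * 13^4 = 13 * 28561 = 371293
13^10 = (13^5)^2 = 371293^2 = 137858491849
13^11 = 13 * 13^10 = 13 * 137858491849 = 1792160394037
13^22 = (13^11)^2 = 1792160394037^2 = 3211838877954855105157369

Result: 3211838877954855105157369
Multiplications needed: 6 (6 lines after 13^1)

13^22 = 3211838877954855105157369. Using exponentiation by squaring, this requires 6 multiplications. The key idea: if the exponent is even, square the half-power; if odd, multiply by the base once.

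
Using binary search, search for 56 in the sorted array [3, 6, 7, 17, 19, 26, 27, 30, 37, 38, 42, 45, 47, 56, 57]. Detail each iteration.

Binary search for 56 in [3, 6, 7, 17, 19, 26, 27, 30, 37, 38, 42, 45, 47, 56, 57]:

lo=0, hi=14, mid=7, arr[mid]=30 -> 30 < 56, search right half
lo=8, hi=14, mid=11, arr[mid]=45 -> 45 < 56, search right half
lo=12, hi=14, mid=13, arr[mid]=56 -> Found target at index 13!

Binary search finds 56 at index 13 after 3 comparisons. The search repeatedly halves the search space by comparing with the middle element.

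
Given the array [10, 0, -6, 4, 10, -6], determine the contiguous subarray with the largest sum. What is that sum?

Using Kadane's algorithm on [10, 0, -6, 4, 10, -6]:

Scanning through the array:
Position 1 (value 0): max_ending_here = 10, max_so_far = 10
Position 2 (value -6): max_ending_here = 4, max_so_far = 10
Position 3 (value 4): max_ending_here = 8, max_so_far = 10
Position 4 (value 10): max_ending_here = 18, max_so_far = 18
Position 5 (value -6): max_ending_here = 12, max_so_far = 18

Maximum subarray: [10, 0, -6, 4, 10]
Maximum sum: 18

The maximum subarray is [10, 0, -6, 4, 10] with sum 18. This subarray runs from index 0 to index 4.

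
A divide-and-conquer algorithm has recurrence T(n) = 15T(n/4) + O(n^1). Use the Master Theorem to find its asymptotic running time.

Master Theorem for T(n) = 15T(n/4) + O(n^1):

a = 15, b = 4, c = 1
log_b(a) = log_4(15) = 1.9534

Case 1: c = 1 < log_4(15) = 1.9534
T(n) = O(n^(log_4 15))

For T(n) = 15T(n/4) + O(n^1): log_4(15) = 1.9534. This is Case 1 of the Master Theorem (c < log_b(a), work dominated by leaves), giving O(n^(log_4 15)).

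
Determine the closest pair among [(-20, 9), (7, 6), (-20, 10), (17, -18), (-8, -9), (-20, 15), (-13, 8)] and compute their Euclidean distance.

Computing all pairwise distances among 7 points:

d((-20, 9), (7, 6)) = 27.1662
d((-20, 9), (-20, 10)) = 1.0 <-- minimum
d((-20, 9), (17, -18)) = 45.8039
d((-20, 9), (-8, -9)) = 21.6333
d((-20, 9), (-20, 15)) = 6.0
d((-20, 9), (-13, 8)) = 7.0711
d((7, 6), (-20, 10)) = 27.2947
d((7, 6), (17, -18)) = 26.0
d((7, 6), (-8, -9)) = 21.2132
d((7, 6), (-20, 15)) = 28.4605
d((7, 6), (-13, 8)) = 20.0998
d((-20, 10), (17, -18)) = 46.4004
d((-20, 10), (-8, -9)) = 22.4722
d((-20, 10), (-20, 15)) = 5.0
d((-20, 10), (-13, 8)) = 7.2801
d((17, -18), (-8, -9)) = 26.5707
d((17, -18), (-20, 15)) = 49.5782
d((17, -18), (-13, 8)) = 39.6989
d((-8, -9), (-20, 15)) = 26.8328
d((-8, -9), (-13, 8)) = 17.72
d((-20, 15), (-13, 8)) = 9.8995

Closest pair: (-20, 9) and (-20, 10) with distance 1.0

The closest pair is (-20, 9) and (-20, 10) with Euclidean distance 1.0. For 7 points, brute-force pairwise comparison is shown above. For large n, the divide-and-conquer algorithm (sort by x, recurse on halves, check the dividing strip) achieves O(n log n).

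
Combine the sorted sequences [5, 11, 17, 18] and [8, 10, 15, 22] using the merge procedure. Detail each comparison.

Merging process:

Compare 5 vs 8: take 5 from left. Merged: [5]
Compare 11 vs 8: take 8 from right. Merged: [5, 8]
Compare 11 vs 10: take 10 from right. Merged: [5, 8, 10]
Compare 11 vs 15: take 11 from left. Merged: [5, 8, 10, 11]
Compare 17 vs 15: take 15 from right. Merged: [5, 8, 10, 11, 15]
Compare 17 vs 22: take 17 from left. Merged: [5, 8, 10, 11, 15, 17]
Compare 18 vs 22: take 18 from left. Merged: [5, 8, 10, 11, 15, 17, 18]
Append remaining from right: [22]. Merged: [5, 8, 10, 11, 15, 17, 18, 22]

Final merged array: [5, 8, 10, 11, 15, 17, 18, 22]
Total comparisons: 7

The merged array is [5, 8, 10, 11, 15, 17, 18, 22], requiring 7 comparisons. The merge step runs in O(n) time where n is the total number of elements.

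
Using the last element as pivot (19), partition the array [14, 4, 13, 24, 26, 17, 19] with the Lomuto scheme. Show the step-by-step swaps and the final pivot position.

Lomuto partition with pivot = 19:

Initial array: [14, 4, 13, 24, 26, 17, 19]

arr[0]=14 <= 19: swap with position 0, array becomes [14, 4, 13, 24, 26, 17, 19]
arr[1]=4 <= 19: swap with position 1, array becomes [14, 4, 13, 24, 26, 17, 19]
arr[2]=13 <= 19: swap with position 2, array becomes [14, 4, 13, 24, 26, 17, 19]
arr[3]=24 > 19: no swap
arr[4]=26 > 19: no swap
arr[5]=17 <= 19: swap with position 3, array becomes [14, 4, 13, 17, 26, 24, 19]

Place pivot at position 4: [14, 4, 13, 17, 19, 24, 26]
Pivot position: 4

After partitioning with pivot 19, the array becomes [14, 4, 13, 17, 19, 24, 26]. The pivot is placed at index 4. All elements to the left of the pivot are <= 19, and all elements to the right are > 19.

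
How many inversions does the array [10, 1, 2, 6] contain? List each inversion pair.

Finding inversions in [10, 1, 2, 6]:

(0, 1): arr[0]=10 > arr[1]=1
(0, 2): arr[0]=10 > arr[2]=2
(0, 3): arr[0]=10 > arr[3]=6

Total inversions: 3

The array has 3 inversion(s): (0,1), (0,2), (0,3). Each pair (i,j) satisfies i < j and arr[i] > arr[j].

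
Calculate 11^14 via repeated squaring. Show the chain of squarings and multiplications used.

Computing 11^14 by squaring (build up from 11^1; each line after the first costs one multiplication):

11^1 = 11
11^2 = (11^1)^2 = 11^2 = 121
11^3 = 11 * 11^2 = 11 * 121 = 1331
11^6 = (11^3)^2 = 1331^2 = 1771561
11^7 = 11 * 11^6 = 11 * 1771561 = 19487171
11^14 = (11^7)^2 = 19487171^2 = 379749833583241

Result: 379749833583241
Multiplications needed: 5 (5 lines after 11^1)

11^14 = 379749833583241. Using exponentiation by squaring, this requires 5 multiplications. The key idea: if the exponent is even, square the half-power; if odd, multiply by the base once.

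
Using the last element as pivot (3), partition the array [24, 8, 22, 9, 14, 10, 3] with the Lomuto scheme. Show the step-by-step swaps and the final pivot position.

Lomuto partition with pivot = 3:

Initial array: [24, 8, 22, 9, 14, 10, 3]

arr[0]=24 > 3: no swap
arr[1]=8 > 3: no swap
arr[2]=22 > 3: no swap
arr[3]=9 > 3: no swap
arr[4]=14 > 3: no swap
arr[5]=10 > 3: no swap

Place pivot at position 0: [3, 8, 22, 9, 14, 10, 24]
Pivot position: 0

After partitioning with pivot 3, the array becomes [3, 8, 22, 9, 14, 10, 24]. The pivot is placed at index 0. All elements to the left of the pivot are <= 3, and all elements to the right are > 3.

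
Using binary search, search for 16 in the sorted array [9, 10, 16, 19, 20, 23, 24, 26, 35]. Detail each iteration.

Binary search for 16 in [9, 10, 16, 19, 20, 23, 24, 26, 35]:

lo=0, hi=8, mid=4, arr[mid]=20 -> 20 > 16, search left half
lo=0, hi=3, mid=1, arr[mid]=10 -> 10 < 16, search right half
lo=2, hi=3, mid=2, arr[mid]=16 -> Found target at index 2!

Binary search finds 16 at index 2 after 3 comparisons. The search repeatedly halves the search space by comparing with the middle element.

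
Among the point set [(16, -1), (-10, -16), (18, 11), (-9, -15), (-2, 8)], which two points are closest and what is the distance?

Computing all pairwise distances among 5 points:

d((16, -1), (-10, -16)) = 30.0167
d((16, -1), (18, 11)) = 12.1655
d((16, -1), (-9, -15)) = 28.6531
d((16, -1), (-2, 8)) = 20.1246
d((-10, -16), (18, 11)) = 38.8973
d((-10, -16), (-9, -15)) = 1.4142 <-- minimum
d((-10, -16), (-2, 8)) = 25.2982
d((18, 11), (-9, -15)) = 37.4833
d((18, 11), (-2, 8)) = 20.2237
d((-9, -15), (-2, 8)) = 24.0416

Closest pair: (-10, -16) and (-9, -15) with distance 1.4142

The closest pair is (-10, -16) and (-9, -15) with Euclidean distance 1.4142. For 5 points, brute-force pairwise comparison is shown above. For large n, the divide-and-conquer algorithm (sort by x, recurse on halves, check the dividing strip) achieves O(n log n).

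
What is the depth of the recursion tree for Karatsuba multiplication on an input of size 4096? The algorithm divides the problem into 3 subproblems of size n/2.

For divide and conquer with division factor 2:

Problem sizes at each level:
Level 0: 4096
Level 1: 2048
Level 2: 1024
Level 3: 512
Level 4: 256
Level 5: 128
Level 6: 64
Level 7: 32
Level 8: 16
Level 9: 8
Level 10: 4
Level 11: 2
Level 12: 1

The root is level 0 and the size-1 base case is level 12 (the tree spans levels 0 through 12, i.e. 13 levels counting the root), so the depth is the number of divisions: log_2(4096) = 12

The recursion tree depth is log_2(4096) = 12. At each level, the problem size is divided by 2, so it takes 12 divisions to reduce to a base case of size 1. The algorithm makes 3 recursive calls at each level.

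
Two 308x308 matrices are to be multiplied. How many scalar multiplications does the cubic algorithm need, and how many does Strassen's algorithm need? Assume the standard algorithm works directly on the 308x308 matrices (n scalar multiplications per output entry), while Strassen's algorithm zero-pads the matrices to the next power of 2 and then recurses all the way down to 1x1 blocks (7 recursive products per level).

Matrix multiplication for 308x308 matrices:

Strassen's algorithm requires power-of-2 dimensions. Pad 308x308 to 512x512 (next power of 2).

Standard algorithm: 308^3 = 29218112 multiplications
Strassen's algorithm: 7^(log2(512)) = 7^9 = 40353607 multiplications
Difference: 29218112 - 40353607 = -11135495 (Strassen uses MORE here due to padding overhead — for small or just-over-power-of-2 n, padding can outweigh the per-level savings)

Standard: 29218112 multiplications (308^3). Strassen: 40353607 multiplications (7^9, after padding to 512x512). Strassen reduces 8 recursive multiplications to 7 at each level.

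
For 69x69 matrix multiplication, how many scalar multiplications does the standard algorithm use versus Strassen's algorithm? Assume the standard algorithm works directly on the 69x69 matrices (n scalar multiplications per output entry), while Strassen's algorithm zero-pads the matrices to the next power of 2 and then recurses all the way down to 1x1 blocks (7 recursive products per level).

Matrix multiplication for 69x69 matrices:

Strassen's algorithm requires power-of-2 dimensions. Pad 69x69 to 128x128 (next power of 2).

Standard algorithm: 69^3 = 328509 multiplications
Strassen's algorithm: 7^(log2(128)) = 7^7 = 823543 multiplications
Difference: 328509 - 823543 = -495034 (Strassen uses MORE here due to padding overhead — for small or just-over-power-of-2 n, padding can outweigh the per-level savings)

Standard: 328509 multiplications (69^3). Strassen: 823543 multiplications (7^7, after padding to 128x128). Strassen reduces 8 recursive multiplications to 7 at each level.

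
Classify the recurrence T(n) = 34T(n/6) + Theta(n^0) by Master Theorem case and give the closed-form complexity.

Master Theorem for T(n) = 34T(n/6) + O(n^0):

a = 34, b = 6, c = 0
log_b(a) = log_6(34) = 1.9681

Case 1: c = 0 < log_6(34) = 1.9681
T(n) = O(n^(log_6 34))

For T(n) = 34T(n/6) + O(n^0): log_6(34) = 1.9681. This is Case 1 of the Master Theorem (c < log_b(a), work dominated by leaves), giving O(n^(log_6 34)).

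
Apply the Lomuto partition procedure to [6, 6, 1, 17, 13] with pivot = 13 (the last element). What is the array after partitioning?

Lomuto partition with pivot = 13:

Initial array: [6, 6, 1, 17, 13]

arr[0]=6 <= 13: swap with position 0, array becomes [6, 6, 1, 17, 13]
arr[1]=6 <= 13: swap with position 1, array becomes [6, 6, 1, 17, 13]
arr[2]=1 <= 13: swap with position 2, array becomes [6, 6, 1, 17, 13]
arr[3]=17 > 13: no swap

Place pivot at position 3: [6, 6, 1, 13, 17]
Pivot position: 3

After partitioning with pivot 13, the array becomes [6, 6, 1, 13, 17]. The pivot is placed at index 3. All elements to the left of the pivot are <= 13, and all elements to the right are > 13.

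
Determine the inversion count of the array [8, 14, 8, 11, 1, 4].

Finding inversions in [8, 14, 8, 11, 1, 4]:

(0, 4): arr[0]=8 > arr[4]=1
(0, 5): arr[0]=8 > arr[5]=4
(1, 2): arr[1]=14 > arr[2]=8
(1, 3): arr[1]=14 > arr[3]=11
(1, 4): arr[1]=14 > arr[4]=1
(1, 5): arr[1]=14 > arr[5]=4
(2, 4): arr[2]=8 > arr[4]=1
(2, 5): arr[2]=8 > arr[5]=4
(3, 4): arr[3]=11 > arr[4]=1
(3, 5): arr[3]=11 > arr[5]=4

Total inversions: 10

The array has 10 inversion(s): (0,4), (0,5), (1,2), (1,3), (1,4), (1,5), (2,4), (2,5), (3,4), (3,5). Each pair (i,j) satisfies i < j and arr[i] > arr[j].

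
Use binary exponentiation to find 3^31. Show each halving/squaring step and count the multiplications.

Computing 3^31 by squaring (build up from 3^1; each line after the first costs one multiplication):

3^1 = 3
3^2 = (3^1)^2 = 3^2 = 9
3^3 = 3 * 3^2 = 3 * 9 = 27
3^6 = (3^3)^2 = 27^2 = 729
3^7 = 3 * 3^6 = 3 * 729 = 2187
3^14 = (3^7)^2 = 2187^2 = 4782969
3^15 = 3 * 3^14 = 3 * 4782969 = 14348907
3^30 = (3^15)^2 = 14348907^2 = 205891132094649
3^31 = 3 * 3^30 = 3 * 205891132094649 = 617673396283947

Result: 617673396283947
Multiplications needed: 8 (8 lines after 3^1)

3^31 = 617673396283947. Using exponentiation by squaring, this requires 8 multiplications. The key idea: if the exponent is even, square the half-power; if odd, multiply by the base once.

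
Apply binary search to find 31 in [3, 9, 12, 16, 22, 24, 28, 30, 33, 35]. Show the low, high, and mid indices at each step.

Binary search for 31 in [3, 9, 12, 16, 22, 24, 28, 30, 33, 35]:

lo=0, hi=9, mid=4, arr[mid]=22 -> 22 < 31, search right half
lo=5, hi=9, mid=7, arr[mid]=30 -> 30 < 31, search right half
lo=8, hi=9, mid=8, arr[mid]=33 -> 33 > 31, search left half
lo=8 > hi=7, target 31 not found

Binary search determines that 31 is not in the array after 3 comparisons. The search space was exhausted without finding the target.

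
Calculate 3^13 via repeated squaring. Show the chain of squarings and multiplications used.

Computing 3^13 by squaring (build up from 3^1; each line after the first costs one multiplication):

3^1 = 3
3^2 = (3^1)^2 = 3^2 = 9
3^3 = 3 * 3^2 = 3 * 9 = 27
3^6 = (3^3)^2 = 27^2 = 729
3^12 = (3^6)^2 = 729^2 = 531441
3^13 = 3 * 3^12 = 3 * 531441 = 1594323

Result: 1594323
Multiplications needed: 5 (5 lines after 3^1)

3^13 = 1594323. Using exponentiation by squaring, this requires 5 multiplications. The key idea: if the exponent is even, square the half-power; if odd, multiply by the base once.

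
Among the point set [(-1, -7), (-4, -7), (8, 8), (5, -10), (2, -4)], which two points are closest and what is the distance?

Computing all pairwise distances among 5 points:

d((-1, -7), (-4, -7)) = 3.0 <-- minimum
d((-1, -7), (8, 8)) = 17.4929
d((-1, -7), (5, -10)) = 6.7082
d((-1, -7), (2, -4)) = 4.2426
d((-4, -7), (8, 8)) = 19.2094
d((-4, -7), (5, -10)) = 9.4868
d((-4, -7), (2, -4)) = 6.7082
d((8, 8), (5, -10)) = 18.2483
d((8, 8), (2, -4)) = 13.4164
d((5, -10), (2, -4)) = 6.7082

Closest pair: (-1, -7) and (-4, -7) with distance 3.0

The closest pair is (-1, -7) and (-4, -7) with Euclidean distance 3.0. For 5 points, brute-force pairwise comparison is shown above. For large n, the divide-and-conquer algorithm (sort by x, recurse on halves, check the dividing strip) achieves O(n log n).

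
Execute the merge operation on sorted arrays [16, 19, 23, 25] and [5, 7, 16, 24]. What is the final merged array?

Merging process:

Compare 16 vs 5: take 5 from right. Merged: [5]
Compare 16 vs 7: take 7 from right. Merged: [5, 7]
Compare 16 vs 16: take 16 from left. Merged: [5, 7, 16]
Compare 19 vs 16: take 16 from right. Merged: [5, 7, 16, 16]
Compare 19 vs 24: take 19 from left. Merged: [5, 7, 16, 16, 19]
Compare 23 vs 24: take 23 from left. Merged: [5, 7, 16, 16, 19, 23]
Compare 25 vs 24: take 24 from right. Merged: [5, 7, 16, 16, 19, 23, 24]
Append remaining from left: [25]. Merged: [5, 7, 16, 16, 19, 23, 24, 25]

Final merged array: [5, 7, 16, 16, 19, 23, 24, 25]
Total comparisons: 7

The merged array is [5, 7, 16, 16, 19, 23, 24, 25], requiring 7 comparisons. The merge step runs in O(n) time where n is the total number of elements.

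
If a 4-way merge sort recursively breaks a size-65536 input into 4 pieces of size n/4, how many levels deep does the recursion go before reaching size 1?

For divide and conquer with division factor 4:

Problem sizes at each level:
Level 0: 65536
Level 1: 16384
Level 2: 4096
Level 3: 1024
Level 4: 256
Level 5: 64
Level 6: 16
Level 7: 4
Level 8: 1

The root is level 0 and the size-1 base case is level 8 (the tree spans levels 0 through 8, i.e. 9 levels counting the root), so the depth is the number of divisions: log_4(65536) = 8

The recursion tree depth is log_4(65536) = 8. At each level, the problem size is divided by 4, so it takes 8 divisions to reduce to a base case of size 1. The algorithm makes 4 recursive calls at each level.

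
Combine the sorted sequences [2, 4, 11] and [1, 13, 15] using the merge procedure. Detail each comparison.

Merging process:

Compare 2 vs 1: take 1 from right. Merged: [1]
Compare 2 vs 13: take 2 from left. Merged: [1, 2]
Compare 4 vs 13: take 4 from left. Merged: [1, 2, 4]
Compare 11 vs 13: take 11 from left. Merged: [1, 2, 4, 11]
Append remaining from right: [13, 15]. Merged: [1, 2, 4, 11, 13, 15]

Final merged array: [1, 2, 4, 11, 13, 15]
Total comparisons: 4

The merged array is [1, 2, 4, 11, 13, 15], requiring 4 comparisons. The merge step runs in O(n) time where n is the total number of elements.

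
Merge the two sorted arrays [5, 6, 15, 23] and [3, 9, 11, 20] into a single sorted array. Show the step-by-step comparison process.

Merging process:

Compare 5 vs 3: take 3 from right. Merged: [3]
Compare 5 vs 9: take 5 from left. Merged: [3, 5]
Compare 6 vs 9: take 6 from left. Merged: [3, 5, 6]
Compare 15 vs 9: take 9 from right. Merged: [3, 5, 6, 9]
Compare 15 vs 11: take 11 from right. Merged: [3, 5, 6, 9, 11]
Compare 15 vs 20: take 15 from left. Merged: [3, 5, 6, 9, 11, 15]
Compare 23 vs 20: take 20 from right. Merged: [3, 5, 6, 9, 11, 15, 20]
Append remaining from left: [23]. Merged: [3, 5, 6, 9, 11, 15, 20, 23]

Final merged array: [3, 5, 6, 9, 11, 15, 20, 23]
Total comparisons: 7

The merged array is [3, 5, 6, 9, 11, 15, 20, 23], requiring 7 comparisons. The merge step runs in O(n) time where n is the total number of elements.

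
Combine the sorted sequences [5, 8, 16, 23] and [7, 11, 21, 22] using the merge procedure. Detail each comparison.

Merging process:

Compare 5 vs 7: take 5 from left. Merged: [5]
Compare 8 vs 7: take 7 from right. Merged: [5, 7]
Compare 8 vs 11: take 8 from left. Merged: [5, 7, 8]
Compare 16 vs 11: take 11 from right. Merged: [5, 7, 8, 11]
Compare 16 vs 21: take 16 from left. Merged: [5, 7, 8, 11, 16]
Compare 23 vs 21: take 21 from right. Merged: [5, 7, 8, 11, 16, 21]
Compare 23 vs 22: take 22 from right. Merged: [5, 7, 8, 11, 16, 21, 22]
Append remaining from left: [23]. Merged: [5, 7, 8, 11, 16, 21, 22, 23]

Final merged array: [5, 7, 8, 11, 16, 21, 22, 23]
Total comparisons: 7

The merged array is [5, 7, 8, 11, 16, 21, 22, 23], requiring 7 comparisons. The merge step runs in O(n) time where n is the total number of elements.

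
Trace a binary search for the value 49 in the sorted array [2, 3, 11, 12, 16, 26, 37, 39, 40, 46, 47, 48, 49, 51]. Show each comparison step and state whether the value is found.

Binary search for 49 in [2, 3, 11, 12, 16, 26, 37, 39, 40, 46, 47, 48, 49, 51]:

lo=0, hi=13, mid=6, arr[mid]=37 -> 37 < 49, search right half
lo=7, hi=13, mid=10, arr[mid]=47 -> 47 < 49, search right half
lo=11, hi=13, mid=12, arr[mid]=49 -> Found target at index 12!

Binary search finds 49 at index 12 after 3 comparisons. The search repeatedly halves the search space by comparing with the middle element.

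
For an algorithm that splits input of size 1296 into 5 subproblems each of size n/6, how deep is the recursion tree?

For divide and conquer with division factor 6:

Problem sizes at each level:
Level 0: 1296
Level 1: 216
Level 2: 36
Level 3: 6
Level 4: 1

The root is level 0 and the size-1 base case is level 4 (the tree spans levels 0 through 4, i.e. 5 levels counting the root), so the depth is the number of divisions: log_6(1296) = 4

The recursion tree depth is log_6(1296) = 4. At each level, the problem size is divided by 6, so it takes 4 divisions to reduce to a base case of size 1. The algorithm makes 5 recursive calls at each level.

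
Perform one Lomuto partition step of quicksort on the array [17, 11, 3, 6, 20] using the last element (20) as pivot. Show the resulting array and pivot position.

Lomuto partition with pivot = 20:

Initial array: [17, 11, 3, 6, 20]

arr[0]=17 <= 20: swap with position 0, array becomes [17, 11, 3, 6, 20]
arr[1]=11 <= 20: swap with position 1, array becomes [17, 11, 3, 6, 20]
arr[2]=3 <= 20: swap with position 2, array becomes [17, 11, 3, 6, 20]
arr[3]=6 <= 20: swap with position 3, array becomes [17, 11, 3, 6, 20]

Place pivot at position 4: [17, 11, 3, 6, 20]
Pivot position: 4

After partitioning with pivot 20, the array becomes [17, 11, 3, 6, 20]. The pivot is placed at index 4. All elements to the left of the pivot are <= 20, and all elements to the right are > 20.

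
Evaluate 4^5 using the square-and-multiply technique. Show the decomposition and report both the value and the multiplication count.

Computing 4^5 by squaring (build up from 4^1; each line after the first costs one multiplication):

4^1 = 4
4^2 = (4^1)^2 = 4^2 = 16
4^4 = (4^2)^2 = 16^2 = 256
4^5 = 4 * 4^4 = 4 * 256 = 1024

Result: 1024
Multiplications needed: 3 (3 lines after 4^1)

4^5 = 1024. Using exponentiation by squaring, this requires 3 multiplications. The key idea: if the exponent is even, square the half-power; if odd, multiply by the base once.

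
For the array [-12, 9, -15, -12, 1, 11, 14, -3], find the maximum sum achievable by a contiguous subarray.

Using Kadane's algorithm on [-12, 9, -15, -12, 1, 11, 14, -3]:

Scanning through the array:
Position 1 (value 9): max_ending_here = 9, max_so_far = 9
Position 2 (value -15): max_ending_here = -6, max_so_far = 9
Position 3 (value -12): max_ending_here = -12, max_so_far = 9
Position 4 (value 1): max_ending_here = 1, max_so_far = 9
Position 5 (value 11): max_ending_here = 12, max_so_far = 12
Position 6 (value 14): max_ending_here = 26, max_so_far = 26
Position 7 (value -3): max_ending_here = 23, max_so_far = 26

Maximum subarray: [1, 11, 14]
Maximum sum: 26

The maximum subarray is [1, 11, 14] with sum 26. This subarray runs from index 4 to index 6.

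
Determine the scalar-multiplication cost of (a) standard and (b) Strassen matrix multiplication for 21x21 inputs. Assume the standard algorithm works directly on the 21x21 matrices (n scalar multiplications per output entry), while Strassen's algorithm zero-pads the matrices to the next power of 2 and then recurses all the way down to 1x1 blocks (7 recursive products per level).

Matrix multiplication for 21x21 matrices:

Strassen's algorithm requires power-of-2 dimensions. Pad 21x21 to 32x32 (next power of 2).

Standard algorithm: 21^3 = 9261 multiplications
Strassen's algorithm: 7^(log2(32)) = 7^5 = 16807 multiplications
Difference: 9261 - 16807 = -7546 (Strassen uses MORE here due to padding overhead — for small or just-over-power-of-2 n, padding can outweigh the per-level savings)

Standard: 9261 multiplications (21^3). Strassen: 16807 multiplications (7^5, after padding to 32x32). Strassen reduces 8 recursive multiplications to 7 at each level.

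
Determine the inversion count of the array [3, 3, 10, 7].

Finding inversions in [3, 3, 10, 7]:

(2, 3): arr[2]=10 > arr[3]=7

Total inversions: 1

The array has 1 inversion(s): (2,3). Each pair (i,j) satisfies i < j and arr[i] > arr[j].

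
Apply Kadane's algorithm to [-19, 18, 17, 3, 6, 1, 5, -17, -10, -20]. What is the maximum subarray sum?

Using Kadane's algorithm on [-19, 18, 17, 3, 6, 1, 5, -17, -10, -20]:

Scanning through the array:
Position 1 (value 18): max_ending_here = 18, max_so_far = 18
Position 2 (value 17): max_ending_here = 35, max_so_far = 35
Position 3 (value 3): max_ending_here = 38, max_so_far = 38
Position 4 (value 6): max_ending_here = 44, max_so_far = 44
Position 5 (value 1): max_ending_here = 45, max_so_far = 45
Position 6 (value 5): max_ending_here = 50, max_so_far = 50
Position 7 (value -17): max_ending_here = 33, max_so_far = 50
Position 8 (value -10): max_ending_here = 23, max_so_far = 50
Position 9 (value -20): max_ending_here = 3, max_so_far = 50

Maximum subarray: [18, 17, 3, 6, 1, 5]
Maximum sum: 50

The maximum subarray is [18, 17, 3, 6, 1, 5] with sum 50. This subarray runs from index 1 to index 6.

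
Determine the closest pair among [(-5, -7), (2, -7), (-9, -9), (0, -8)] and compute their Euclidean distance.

Computing all pairwise distances among 4 points:

d((-5, -7), (2, -7)) = 7.0
d((-5, -7), (-9, -9)) = 4.4721
d((-5, -7), (0, -8)) = 5.099
d((2, -7), (-9, -9)) = 11.1803
d((2, -7), (0, -8)) = 2.2361 <-- minimum
d((-9, -9), (0, -8)) = 9.0554

Closest pair: (2, -7) and (0, -8) with distance 2.2361

The closest pair is (2, -7) and (0, -8) with Euclidean distance 2.2361. For 4 points, brute-force pairwise comparison is shown above. For large n, the divide-and-conquer algorithm (sort by x, recurse on halves, check the dividing strip) achieves O(n log n).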